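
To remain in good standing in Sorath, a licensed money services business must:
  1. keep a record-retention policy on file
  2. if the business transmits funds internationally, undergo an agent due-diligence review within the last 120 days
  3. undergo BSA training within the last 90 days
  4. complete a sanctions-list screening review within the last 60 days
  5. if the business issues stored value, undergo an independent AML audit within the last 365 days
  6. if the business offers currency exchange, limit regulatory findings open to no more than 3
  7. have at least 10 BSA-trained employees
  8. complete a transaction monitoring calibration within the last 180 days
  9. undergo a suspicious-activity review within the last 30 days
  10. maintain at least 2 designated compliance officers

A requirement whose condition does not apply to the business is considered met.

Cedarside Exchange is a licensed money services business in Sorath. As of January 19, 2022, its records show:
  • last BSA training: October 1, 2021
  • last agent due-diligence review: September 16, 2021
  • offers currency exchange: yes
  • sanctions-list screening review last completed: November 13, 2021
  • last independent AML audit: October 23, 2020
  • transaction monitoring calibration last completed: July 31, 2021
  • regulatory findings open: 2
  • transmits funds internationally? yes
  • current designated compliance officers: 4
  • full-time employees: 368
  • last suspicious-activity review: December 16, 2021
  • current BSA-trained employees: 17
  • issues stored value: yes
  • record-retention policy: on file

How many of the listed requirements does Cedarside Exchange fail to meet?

1. record-retention policy present → met
2. condition 'transmits funds internationally' holds; agent due-diligence review 125 days ago vs limit 120 → not met
3. BSA training 110 days ago vs limit 90 → not met
4. sanctions-list screening review 67 days ago vs limit 60 → not met
5. condition 'issues stored value' holds; independent AML audit 453 days ago vs limit 365 → not met
6. condition 'offers currency exchange' holds; regulatory findings open 2 ≤ 3 → met
7. BSA-trained employees 17 ≥ 10 → met
8. transaction monitoring calibration 172 days ago vs limit 180 → met
9. suspicious-activity review 34 days ago vs limit 30 → not met
10. designated compliance officers 4 ≥ 2 → met
Not met: 5 of 10

5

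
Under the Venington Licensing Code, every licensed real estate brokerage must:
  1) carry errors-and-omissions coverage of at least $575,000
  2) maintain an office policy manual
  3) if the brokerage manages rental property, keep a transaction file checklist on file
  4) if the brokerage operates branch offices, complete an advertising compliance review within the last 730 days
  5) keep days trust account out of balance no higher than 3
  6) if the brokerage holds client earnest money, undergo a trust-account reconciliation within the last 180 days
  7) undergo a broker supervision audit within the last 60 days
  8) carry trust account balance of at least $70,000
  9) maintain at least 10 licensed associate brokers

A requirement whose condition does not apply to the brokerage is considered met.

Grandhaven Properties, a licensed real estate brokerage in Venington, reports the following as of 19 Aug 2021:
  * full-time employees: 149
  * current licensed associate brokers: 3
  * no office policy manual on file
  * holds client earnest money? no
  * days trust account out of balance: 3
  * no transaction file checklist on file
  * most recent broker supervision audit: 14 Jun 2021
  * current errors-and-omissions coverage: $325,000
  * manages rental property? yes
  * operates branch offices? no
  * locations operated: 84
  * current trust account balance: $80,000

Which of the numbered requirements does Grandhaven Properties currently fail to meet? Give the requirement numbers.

1, 2, 3, 7, 9

1. errors-and-omissions coverage $325,000 < $575,000 → not met
2. office policy manual absent → not met
3. condition 'manages rental property' holds; transaction file checklist absent → not met
4. condition 'operates branch offices' does not hold → requirement n/a → met
5. days trust account out of balance 3 ≤ 3 → met
6. condition 'holds client earnest money' does not hold → requirement n/a → met
7. broker supervision audit 66 days ago vs limit 60 → not met
8. trust account balance $80,000 ≥ $70,000 → met
9. licensed associate brokers 3 < 10 → not met
Not met: 1, 2, 3, 7, 9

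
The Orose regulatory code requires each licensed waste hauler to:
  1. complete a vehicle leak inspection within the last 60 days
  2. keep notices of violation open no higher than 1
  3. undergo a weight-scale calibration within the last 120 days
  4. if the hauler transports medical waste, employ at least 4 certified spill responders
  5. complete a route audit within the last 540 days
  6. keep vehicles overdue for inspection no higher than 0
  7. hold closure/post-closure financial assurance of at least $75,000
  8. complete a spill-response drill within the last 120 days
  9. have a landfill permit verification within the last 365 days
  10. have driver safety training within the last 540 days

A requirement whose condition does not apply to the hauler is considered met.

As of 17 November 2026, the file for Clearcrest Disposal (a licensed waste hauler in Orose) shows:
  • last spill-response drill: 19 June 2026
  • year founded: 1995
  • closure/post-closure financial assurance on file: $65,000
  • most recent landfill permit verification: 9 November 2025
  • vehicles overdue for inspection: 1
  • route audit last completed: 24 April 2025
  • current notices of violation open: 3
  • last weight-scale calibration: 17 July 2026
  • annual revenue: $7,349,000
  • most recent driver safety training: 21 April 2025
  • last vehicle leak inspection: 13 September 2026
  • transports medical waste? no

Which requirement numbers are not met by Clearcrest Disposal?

1. vehicle leak inspection 65 days ago vs limit 60 → not met
2. notices of violation open 3 > 1 → not met
3. weight-scale calibration 123 days ago vs limit 120 → not met
4. condition 'transports medical waste' does not hold → requirement n/a → met
5. route audit 572 days ago vs limit 540 → not met
6. vehicles overdue for inspection 1 > 0 → not met
7. closure/post-closure financial assurance $65,000 < $75,000 → not met
8. spill-response drill 151 days ago vs limit 120 → not met
9. landfill permit verification 373 days ago vs limit 365 → not met
10. driver safety training 575 days ago vs limit 540 → not met
Not met: 1, 2, 3, 5, 6, 7, 8, 9, 10

1, 2, 3, 5, 6, 7, 8, 9, 10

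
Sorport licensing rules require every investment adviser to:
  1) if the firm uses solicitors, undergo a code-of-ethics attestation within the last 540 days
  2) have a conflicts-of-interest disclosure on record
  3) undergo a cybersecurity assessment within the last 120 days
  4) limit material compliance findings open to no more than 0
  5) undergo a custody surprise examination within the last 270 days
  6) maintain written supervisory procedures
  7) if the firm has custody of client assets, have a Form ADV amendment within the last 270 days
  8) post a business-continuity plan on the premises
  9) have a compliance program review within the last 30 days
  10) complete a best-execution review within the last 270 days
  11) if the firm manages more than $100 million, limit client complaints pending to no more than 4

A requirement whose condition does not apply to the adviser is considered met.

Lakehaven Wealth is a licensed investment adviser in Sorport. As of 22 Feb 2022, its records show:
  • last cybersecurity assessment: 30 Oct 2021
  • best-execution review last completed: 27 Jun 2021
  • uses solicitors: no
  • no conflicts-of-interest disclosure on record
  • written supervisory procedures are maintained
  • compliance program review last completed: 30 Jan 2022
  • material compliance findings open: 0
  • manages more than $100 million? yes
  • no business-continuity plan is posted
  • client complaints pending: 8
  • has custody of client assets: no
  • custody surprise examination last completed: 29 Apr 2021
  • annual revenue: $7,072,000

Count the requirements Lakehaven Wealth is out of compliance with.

1. condition 'uses solicitors' does not hold → requirement n/a → met
2. conflicts-of-interest disclosure absent → not met
3. cybersecurity assessment 115 days ago vs limit 120 → met
4. material compliance findings open 0 ≤ 0 → met
5. custody surprise examination 299 days ago vs limit 270 → not met
6. written supervisory procedures present → met
7. condition 'has custody of client assets' does not hold → requirement n/a → met
8. business-continuity plan absent → not met
9. compliance program review 23 days ago vs limit 30 → met
10. best-execution review 240 days ago vs limit 270 → met
11. condition 'manages more than $100 million' holds; client complaints pending 8 > 4 → not met
Not met: 4 of 11

4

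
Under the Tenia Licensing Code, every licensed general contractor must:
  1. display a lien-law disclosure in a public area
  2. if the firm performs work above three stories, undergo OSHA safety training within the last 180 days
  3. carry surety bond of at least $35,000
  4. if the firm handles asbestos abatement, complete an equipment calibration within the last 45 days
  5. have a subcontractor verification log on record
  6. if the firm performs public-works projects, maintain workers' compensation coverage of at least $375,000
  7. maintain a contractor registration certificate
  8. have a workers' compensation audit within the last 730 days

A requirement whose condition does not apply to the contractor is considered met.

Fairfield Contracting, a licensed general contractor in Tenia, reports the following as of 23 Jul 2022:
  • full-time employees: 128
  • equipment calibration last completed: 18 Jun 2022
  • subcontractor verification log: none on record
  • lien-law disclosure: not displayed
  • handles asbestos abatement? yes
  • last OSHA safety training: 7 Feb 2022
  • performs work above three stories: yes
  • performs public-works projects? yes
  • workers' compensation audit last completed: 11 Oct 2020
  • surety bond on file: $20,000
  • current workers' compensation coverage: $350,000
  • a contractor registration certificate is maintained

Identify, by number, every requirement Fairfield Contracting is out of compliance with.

1, 3, 5, 6

1. lien-law disclosure absent → not met
2. condition 'performs work above three stories' holds; OSHA safety training 166 days ago vs limit 180 → met
3. surety bond $20,000 < $35,000 → not met
4. condition 'handles asbestos abatement' holds; equipment calibration 35 days ago vs limit 45 → met
5. subcontractor verification log absent → not met
6. condition 'performs public-works projects' holds; workers' compensation coverage $350,000 < $375,000 → not met
7. contractor registration certificate present → met
8. workers' compensation audit 650 days ago vs limit 730 → met
Not met: 1, 3, 5, 6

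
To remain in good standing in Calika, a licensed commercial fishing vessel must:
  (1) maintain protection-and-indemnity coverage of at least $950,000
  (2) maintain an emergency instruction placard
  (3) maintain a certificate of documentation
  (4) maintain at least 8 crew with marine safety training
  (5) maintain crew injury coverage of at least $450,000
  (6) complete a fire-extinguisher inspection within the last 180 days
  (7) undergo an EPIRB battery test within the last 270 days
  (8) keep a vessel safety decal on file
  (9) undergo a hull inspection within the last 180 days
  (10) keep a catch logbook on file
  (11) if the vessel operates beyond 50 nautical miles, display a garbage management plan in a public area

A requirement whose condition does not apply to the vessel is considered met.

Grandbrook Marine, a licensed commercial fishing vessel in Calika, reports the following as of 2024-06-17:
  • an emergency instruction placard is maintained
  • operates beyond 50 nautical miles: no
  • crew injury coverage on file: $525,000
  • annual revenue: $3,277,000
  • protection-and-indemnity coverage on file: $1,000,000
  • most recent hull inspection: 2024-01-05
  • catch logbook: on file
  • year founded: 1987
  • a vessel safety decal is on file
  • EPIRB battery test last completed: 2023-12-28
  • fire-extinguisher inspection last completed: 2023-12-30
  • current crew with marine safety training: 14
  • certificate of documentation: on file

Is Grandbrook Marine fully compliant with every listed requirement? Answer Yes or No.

1. protection-and-indemnity coverage $1,000,000 ≥ $950,000 → met
2. emergency instruction placard present → met
3. certificate of documentation present → met
4. crew with marine safety training 14 ≥ 8 → met
5. crew injury coverage $525,000 ≥ $450,000 → met
6. fire-extinguisher inspection 170 days ago vs limit 180 → met
7. EPIRB battery test 172 days ago vs limit 270 → met
8. vessel safety decal present → met
9. hull inspection 164 days ago vs limit 180 → met
10. catch logbook present → met
11. condition 'operates beyond 50 nautical miles' does not hold → requirement n/a → met
All met.

Yes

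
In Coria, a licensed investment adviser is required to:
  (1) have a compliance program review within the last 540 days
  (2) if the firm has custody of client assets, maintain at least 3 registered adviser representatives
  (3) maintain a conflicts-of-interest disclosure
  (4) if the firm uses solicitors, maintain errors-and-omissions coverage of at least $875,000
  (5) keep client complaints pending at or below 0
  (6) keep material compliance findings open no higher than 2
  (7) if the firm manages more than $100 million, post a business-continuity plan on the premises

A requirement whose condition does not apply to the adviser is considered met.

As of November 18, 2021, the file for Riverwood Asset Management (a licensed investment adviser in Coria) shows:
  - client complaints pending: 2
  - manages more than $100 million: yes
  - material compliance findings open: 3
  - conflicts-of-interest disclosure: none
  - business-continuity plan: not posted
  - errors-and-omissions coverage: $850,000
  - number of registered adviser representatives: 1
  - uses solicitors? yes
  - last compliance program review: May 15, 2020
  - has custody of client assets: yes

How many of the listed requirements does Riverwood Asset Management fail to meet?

7

1. compliance program review 552 days ago vs limit 540 → not met
2. condition 'has custody of client assets' holds; registered adviser representatives 1 < 3 → not met
3. conflicts-of-interest disclosure absent → not met
4. condition 'uses solicitors' holds; errors-and-omissions coverage $850,000 < $875,000 → not met
5. client complaints pending 2 > 0 → not met
6. material compliance findings open 3 > 2 → not met
7. condition 'manages more than $100 million' holds; business-continuity plan absent → not met
Not met: 7 of 7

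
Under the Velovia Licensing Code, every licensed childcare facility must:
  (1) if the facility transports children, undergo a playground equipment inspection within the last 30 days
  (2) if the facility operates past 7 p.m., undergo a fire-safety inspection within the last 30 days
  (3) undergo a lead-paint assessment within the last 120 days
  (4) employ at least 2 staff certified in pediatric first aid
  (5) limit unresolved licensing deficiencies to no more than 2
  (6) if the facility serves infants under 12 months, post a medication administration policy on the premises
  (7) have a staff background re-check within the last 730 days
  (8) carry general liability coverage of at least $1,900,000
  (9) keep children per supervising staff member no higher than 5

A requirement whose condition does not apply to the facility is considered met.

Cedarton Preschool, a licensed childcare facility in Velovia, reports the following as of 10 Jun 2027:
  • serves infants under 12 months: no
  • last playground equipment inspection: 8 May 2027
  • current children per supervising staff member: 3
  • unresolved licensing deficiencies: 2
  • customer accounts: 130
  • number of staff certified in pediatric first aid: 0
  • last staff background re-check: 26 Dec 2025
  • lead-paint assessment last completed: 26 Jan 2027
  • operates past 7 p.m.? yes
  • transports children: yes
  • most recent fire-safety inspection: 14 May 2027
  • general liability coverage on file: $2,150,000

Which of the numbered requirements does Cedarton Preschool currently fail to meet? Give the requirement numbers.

1. condition 'transports children' holds; playground equipment inspection 33 days ago vs limit 30 → not met
2. condition 'operates past 7 p.m.' holds; fire-safety inspection 27 days ago vs limit 30 → met
3. lead-paint assessment 135 days ago vs limit 120 → not met
4. staff certified in pediatric first aid 0 < 2 → not met
5. unresolved licensing deficiencies 2 ≤ 2 → met
6. condition 'serves infants under 12 months' does not hold → requirement n/a → met
7. staff background re-check 531 days ago vs limit 730 → met
8. general liability coverage $2,150,000 ≥ $1,900,000 → met
9. children per supervising staff member 3 ≤ 5 → met
Not met: 1, 3, 4

1, 3, 4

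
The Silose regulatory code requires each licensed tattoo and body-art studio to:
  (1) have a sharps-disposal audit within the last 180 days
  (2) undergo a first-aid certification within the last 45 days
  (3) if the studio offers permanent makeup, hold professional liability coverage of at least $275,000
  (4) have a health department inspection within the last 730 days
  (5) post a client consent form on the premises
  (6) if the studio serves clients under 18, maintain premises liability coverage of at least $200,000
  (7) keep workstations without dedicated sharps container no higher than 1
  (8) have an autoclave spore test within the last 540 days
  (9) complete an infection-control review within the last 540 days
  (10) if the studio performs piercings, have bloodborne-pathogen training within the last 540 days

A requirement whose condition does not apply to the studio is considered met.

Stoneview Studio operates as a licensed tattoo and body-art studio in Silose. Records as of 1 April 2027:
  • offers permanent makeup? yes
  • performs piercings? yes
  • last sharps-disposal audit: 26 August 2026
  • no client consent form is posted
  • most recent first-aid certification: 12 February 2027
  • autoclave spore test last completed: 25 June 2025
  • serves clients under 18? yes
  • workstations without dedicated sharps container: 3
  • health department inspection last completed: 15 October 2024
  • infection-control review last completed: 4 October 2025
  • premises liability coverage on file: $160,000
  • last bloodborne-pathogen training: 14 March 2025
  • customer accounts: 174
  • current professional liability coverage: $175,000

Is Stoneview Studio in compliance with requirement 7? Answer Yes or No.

7. workstations without dedicated sharps container 3 > 1 → not met

No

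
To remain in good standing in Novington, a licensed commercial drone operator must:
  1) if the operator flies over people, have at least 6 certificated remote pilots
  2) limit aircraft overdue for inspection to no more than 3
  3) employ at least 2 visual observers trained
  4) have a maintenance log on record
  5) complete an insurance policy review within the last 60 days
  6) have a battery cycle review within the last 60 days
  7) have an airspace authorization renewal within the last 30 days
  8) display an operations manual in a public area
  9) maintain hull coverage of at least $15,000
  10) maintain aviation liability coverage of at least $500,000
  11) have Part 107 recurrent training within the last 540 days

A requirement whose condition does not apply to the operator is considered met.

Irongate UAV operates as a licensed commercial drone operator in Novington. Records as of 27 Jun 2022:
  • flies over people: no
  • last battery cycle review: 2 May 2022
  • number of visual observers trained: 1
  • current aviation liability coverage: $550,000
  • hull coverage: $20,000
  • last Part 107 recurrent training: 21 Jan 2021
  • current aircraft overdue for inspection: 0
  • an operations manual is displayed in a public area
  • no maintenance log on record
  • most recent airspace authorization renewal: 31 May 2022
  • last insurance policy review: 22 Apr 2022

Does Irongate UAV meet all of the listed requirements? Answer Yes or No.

1. condition 'flies over people' does not hold → requirement n/a → met
2. aircraft overdue for inspection 0 ≤ 3 → met
3. visual observers trained 1 < 2 → not met
4. maintenance log absent → not met
5. insurance policy review 66 days ago vs limit 60 → not met
6. battery cycle review 56 days ago vs limit 60 → met
7. airspace authorization renewal 27 days ago vs limit 30 → met
8. operations manual present → met
9. hull coverage $20,000 ≥ $15,000 → met
10. aviation liability coverage $550,000 ≥ $500,000 → met
11. Part 107 recurrent training 522 days ago vs limit 540 → met
Not met: 3, 4, 5

No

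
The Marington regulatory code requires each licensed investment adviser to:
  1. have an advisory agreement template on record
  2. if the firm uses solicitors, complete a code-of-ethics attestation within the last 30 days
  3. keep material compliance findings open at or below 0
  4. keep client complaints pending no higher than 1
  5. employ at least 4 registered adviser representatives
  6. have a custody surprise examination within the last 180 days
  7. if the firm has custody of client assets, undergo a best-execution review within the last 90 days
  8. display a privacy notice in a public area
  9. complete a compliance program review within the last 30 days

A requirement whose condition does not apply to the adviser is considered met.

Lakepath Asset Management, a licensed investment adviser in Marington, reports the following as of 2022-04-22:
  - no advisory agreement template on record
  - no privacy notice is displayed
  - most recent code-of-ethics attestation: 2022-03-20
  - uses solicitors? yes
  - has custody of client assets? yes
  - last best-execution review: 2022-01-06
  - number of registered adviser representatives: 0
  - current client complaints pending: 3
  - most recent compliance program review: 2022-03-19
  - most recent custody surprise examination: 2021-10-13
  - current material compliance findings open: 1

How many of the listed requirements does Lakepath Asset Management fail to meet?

9

1. advisory agreement template absent → not met
2. condition 'uses solicitors' holds; code-of-ethics attestation 33 days ago vs limit 30 → not met
3. material compliance findings open 1 > 0 → not met
4. client complaints pending 3 > 1 → not met
5. registered adviser representatives 0 < 4 → not met
6. custody surprise examination 191 days ago vs limit 180 → not met
7. condition 'has custody of client assets' holds; best-execution review 106 days ago vs limit 90 → not met
8. privacy notice absent → not met
9. compliance program review 34 days ago vs limit 30 → not met
Not met: 9 of 9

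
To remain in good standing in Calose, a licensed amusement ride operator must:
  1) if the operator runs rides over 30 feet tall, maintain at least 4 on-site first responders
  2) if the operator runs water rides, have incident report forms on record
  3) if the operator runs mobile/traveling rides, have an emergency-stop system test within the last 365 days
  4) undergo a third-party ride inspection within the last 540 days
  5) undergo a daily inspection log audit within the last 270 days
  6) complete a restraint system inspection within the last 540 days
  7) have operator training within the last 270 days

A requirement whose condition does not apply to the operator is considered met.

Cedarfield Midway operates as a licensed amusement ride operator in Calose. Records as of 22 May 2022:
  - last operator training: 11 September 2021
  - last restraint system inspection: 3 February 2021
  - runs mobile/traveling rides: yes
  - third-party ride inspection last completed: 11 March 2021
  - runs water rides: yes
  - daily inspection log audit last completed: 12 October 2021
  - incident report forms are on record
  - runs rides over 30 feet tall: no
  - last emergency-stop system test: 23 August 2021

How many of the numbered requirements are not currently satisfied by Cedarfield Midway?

1. condition 'runs rides over 30 feet tall' does not hold → requirement n/a → met
2. condition 'runs water rides' holds; incident report forms present → met
3. condition 'runs mobile/traveling rides' holds; emergency-stop system test 272 days ago vs limit 365 → met
4. third-party ride inspection 437 days ago vs limit 540 → met
5. daily inspection log audit 222 days ago vs limit 270 → met
6. restraint system inspection 473 days ago vs limit 540 → met
7. operator training 253 days ago vs limit 270 → met
Not met: 0 of 7

0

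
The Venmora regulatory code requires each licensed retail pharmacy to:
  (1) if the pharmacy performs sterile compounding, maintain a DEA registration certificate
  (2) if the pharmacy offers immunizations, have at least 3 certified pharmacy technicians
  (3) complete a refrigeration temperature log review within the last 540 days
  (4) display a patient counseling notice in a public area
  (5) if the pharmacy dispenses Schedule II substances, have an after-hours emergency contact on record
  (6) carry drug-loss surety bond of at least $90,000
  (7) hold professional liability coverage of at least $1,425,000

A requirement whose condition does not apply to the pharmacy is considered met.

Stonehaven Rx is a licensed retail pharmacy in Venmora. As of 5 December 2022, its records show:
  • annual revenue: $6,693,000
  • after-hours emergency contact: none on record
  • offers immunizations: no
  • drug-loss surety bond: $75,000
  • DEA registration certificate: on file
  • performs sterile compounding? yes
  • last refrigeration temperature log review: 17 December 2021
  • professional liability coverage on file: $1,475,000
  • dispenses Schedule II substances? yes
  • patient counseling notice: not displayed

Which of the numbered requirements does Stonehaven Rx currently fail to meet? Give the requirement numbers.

4, 5, 6

1. condition 'performs sterile compounding' holds; DEA registration certificate present → met
2. condition 'offers immunizations' does not hold → requirement n/a → met
3. refrigeration temperature log review 353 days ago vs limit 540 → met
4. patient counseling notice absent → not met
5. condition 'dispenses Schedule II substances' holds; after-hours emergency contact absent → not met
6. drug-loss surety bond $75,000 < $90,000 → not met
7. professional liability coverage $1,475,000 ≥ $1,425,000 → met
Not met: 4, 5, 6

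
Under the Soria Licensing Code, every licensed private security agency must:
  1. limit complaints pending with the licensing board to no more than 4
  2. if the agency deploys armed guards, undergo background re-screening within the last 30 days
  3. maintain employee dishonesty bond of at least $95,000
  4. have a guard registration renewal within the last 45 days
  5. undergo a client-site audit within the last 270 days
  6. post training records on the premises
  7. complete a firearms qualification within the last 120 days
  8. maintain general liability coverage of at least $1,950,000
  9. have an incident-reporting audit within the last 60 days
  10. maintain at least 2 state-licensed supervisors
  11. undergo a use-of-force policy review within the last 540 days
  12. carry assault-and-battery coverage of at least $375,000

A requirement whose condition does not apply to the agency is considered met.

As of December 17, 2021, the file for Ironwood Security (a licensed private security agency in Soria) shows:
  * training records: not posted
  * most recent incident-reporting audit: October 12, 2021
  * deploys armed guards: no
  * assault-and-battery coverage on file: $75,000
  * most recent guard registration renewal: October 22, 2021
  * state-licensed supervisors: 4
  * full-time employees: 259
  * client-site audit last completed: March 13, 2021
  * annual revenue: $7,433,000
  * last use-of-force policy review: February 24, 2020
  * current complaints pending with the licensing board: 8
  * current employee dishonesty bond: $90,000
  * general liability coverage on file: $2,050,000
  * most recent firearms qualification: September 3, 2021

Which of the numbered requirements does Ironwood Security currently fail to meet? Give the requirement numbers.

1. complaints pending with the licensing board 8 > 4 → not met
2. condition 'deploys armed guards' does not hold → requirement n/a → met
3. employee dishonesty bond $90,000 < $95,000 → not met
4. guard registration renewal 56 days ago vs limit 45 → not met
5. client-site audit 279 days ago vs limit 270 → not met
6. training records absent → not met
7. firearms qualification 105 days ago vs limit 120 → met
8. general liability coverage $2,050,000 ≥ $1,950,000 → met
9. incident-reporting audit 66 days ago vs limit 60 → not met
10. state-licensed supervisors 4 ≥ 2 → met
11. use-of-force policy review 662 days ago vs limit 540 → not met
12. assault-and-battery coverage $75,000 < $375,000 → not met
Not met: 1, 3, 4, 5, 6, 9, 11, 12

1, 3, 4, 5, 6, 9, 11, 12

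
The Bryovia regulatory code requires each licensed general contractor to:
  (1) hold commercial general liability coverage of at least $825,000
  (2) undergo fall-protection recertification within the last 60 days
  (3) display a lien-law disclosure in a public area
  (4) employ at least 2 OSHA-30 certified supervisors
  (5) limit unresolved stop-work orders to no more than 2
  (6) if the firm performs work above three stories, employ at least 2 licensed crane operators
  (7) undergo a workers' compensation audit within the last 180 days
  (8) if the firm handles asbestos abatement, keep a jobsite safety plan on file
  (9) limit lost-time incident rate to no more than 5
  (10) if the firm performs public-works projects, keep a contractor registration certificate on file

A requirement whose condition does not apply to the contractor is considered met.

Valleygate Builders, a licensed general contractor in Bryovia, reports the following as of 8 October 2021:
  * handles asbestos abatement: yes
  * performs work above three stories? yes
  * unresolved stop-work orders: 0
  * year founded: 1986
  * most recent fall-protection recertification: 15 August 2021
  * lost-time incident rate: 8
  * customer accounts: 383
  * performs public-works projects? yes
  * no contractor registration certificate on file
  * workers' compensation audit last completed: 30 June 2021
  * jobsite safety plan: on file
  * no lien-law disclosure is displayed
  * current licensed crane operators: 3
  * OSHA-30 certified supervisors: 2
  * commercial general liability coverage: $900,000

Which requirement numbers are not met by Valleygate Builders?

1. commercial general liability coverage $900,000 ≥ $825,000 → met
2. fall-protection recertification 54 days ago vs limit 60 → met
3. lien-law disclosure absent → not met
4. OSHA-30 certified supervisors 2 ≥ 2 → met
5. unresolved stop-work orders 0 ≤ 2 → met
6. condition 'performs work above three stories' holds; licensed crane operators 3 ≥ 2 → met
7. workers' compensation audit 100 days ago vs limit 180 → met
8. condition 'handles asbestos abatement' holds; jobsite safety plan present → met
9. lost-time incident rate 8 > 5 → not met
10. condition 'performs public-works projects' holds; contractor registration certificate absent → not met
Not met: 3, 9, 10

3, 9, 10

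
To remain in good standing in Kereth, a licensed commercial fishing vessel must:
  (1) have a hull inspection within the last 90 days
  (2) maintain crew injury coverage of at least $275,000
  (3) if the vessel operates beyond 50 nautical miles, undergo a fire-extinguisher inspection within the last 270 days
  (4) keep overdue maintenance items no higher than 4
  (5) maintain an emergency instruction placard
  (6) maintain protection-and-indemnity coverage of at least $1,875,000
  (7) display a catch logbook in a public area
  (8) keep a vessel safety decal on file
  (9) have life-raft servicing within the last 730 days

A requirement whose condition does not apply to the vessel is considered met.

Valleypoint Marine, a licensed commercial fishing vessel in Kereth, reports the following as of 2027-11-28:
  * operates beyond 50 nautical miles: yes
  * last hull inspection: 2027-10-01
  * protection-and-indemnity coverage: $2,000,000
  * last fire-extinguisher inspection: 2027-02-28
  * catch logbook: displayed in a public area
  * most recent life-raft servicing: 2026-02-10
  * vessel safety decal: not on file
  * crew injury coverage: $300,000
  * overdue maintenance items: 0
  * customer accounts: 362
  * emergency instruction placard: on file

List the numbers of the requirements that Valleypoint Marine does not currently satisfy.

3, 8

1. hull inspection 58 days ago vs limit 90 → met
2. crew injury coverage $300,000 ≥ $275,000 → met
3. condition 'operates beyond 50 nautical miles' holds; fire-extinguisher inspection 273 days ago vs limit 270 → not met
4. overdue maintenance items 0 ≤ 4 → met
5. emergency instruction placard present → met
6. protection-and-indemnity coverage $2,000,000 ≥ $1,875,000 → met
7. catch logbook present → met
8. vessel safety decal absent → not met
9. life-raft servicing 656 days ago vs limit 730 → met
Not met: 3, 8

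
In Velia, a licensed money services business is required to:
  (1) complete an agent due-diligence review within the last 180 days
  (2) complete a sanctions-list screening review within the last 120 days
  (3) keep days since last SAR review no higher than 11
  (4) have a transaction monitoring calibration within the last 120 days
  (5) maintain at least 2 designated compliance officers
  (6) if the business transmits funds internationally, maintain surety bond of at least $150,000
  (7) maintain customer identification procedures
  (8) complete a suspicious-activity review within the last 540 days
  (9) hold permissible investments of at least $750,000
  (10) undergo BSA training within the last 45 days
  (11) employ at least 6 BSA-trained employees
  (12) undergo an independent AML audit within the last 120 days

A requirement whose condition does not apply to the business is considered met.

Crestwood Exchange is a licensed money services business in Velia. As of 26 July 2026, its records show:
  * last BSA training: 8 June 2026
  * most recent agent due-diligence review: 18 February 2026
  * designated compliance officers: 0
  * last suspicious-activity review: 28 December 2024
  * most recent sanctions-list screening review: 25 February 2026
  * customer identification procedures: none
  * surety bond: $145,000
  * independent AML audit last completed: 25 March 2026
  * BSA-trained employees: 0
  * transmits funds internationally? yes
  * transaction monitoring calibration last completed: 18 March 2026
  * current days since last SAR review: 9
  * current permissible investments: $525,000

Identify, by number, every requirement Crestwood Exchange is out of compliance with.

2, 4, 5, 6, 7, 8, 9, 10, 11, 12

1. agent due-diligence review 158 days ago vs limit 180 → met
2. sanctions-list screening review 151 days ago vs limit 120 → not met
3. days since last SAR review 9 ≤ 11 → met
4. transaction monitoring calibration 130 days ago vs limit 120 → not met
5. designated compliance officers 0 < 2 → not met
6. condition 'transmits funds internationally' holds; surety bond $145,000 < $150,000 → not met
7. customer identification procedures absent → not met
8. suspicious-activity review 575 days ago vs limit 540 → not met
9. permissible investments $525,000 < $750,000 → not met
10. BSA training 48 days ago vs limit 45 → not met
11. BSA-trained employees 0 < 6 → not met
12. independent AML audit 123 days ago vs limit 120 → not met
Not met: 2, 4, 5, 6, 7, 8, 9, 10, 11, 12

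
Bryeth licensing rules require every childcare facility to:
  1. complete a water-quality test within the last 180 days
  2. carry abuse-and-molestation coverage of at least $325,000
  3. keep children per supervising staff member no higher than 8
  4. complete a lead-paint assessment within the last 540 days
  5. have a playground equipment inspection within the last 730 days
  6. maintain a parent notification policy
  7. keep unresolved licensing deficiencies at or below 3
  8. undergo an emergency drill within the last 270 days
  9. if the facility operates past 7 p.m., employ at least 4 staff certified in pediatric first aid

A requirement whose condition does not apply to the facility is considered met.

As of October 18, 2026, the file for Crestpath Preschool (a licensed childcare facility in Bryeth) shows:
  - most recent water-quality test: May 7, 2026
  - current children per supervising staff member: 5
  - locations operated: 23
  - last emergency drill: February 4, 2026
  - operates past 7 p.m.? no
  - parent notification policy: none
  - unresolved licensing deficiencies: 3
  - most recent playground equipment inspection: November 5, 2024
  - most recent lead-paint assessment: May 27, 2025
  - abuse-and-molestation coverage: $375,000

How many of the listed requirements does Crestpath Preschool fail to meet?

1. water-quality test 164 days ago vs limit 180 → met
2. abuse-and-molestation coverage $375,000 ≥ $325,000 → met
3. children per supervising staff member 5 ≤ 8 → met
4. lead-paint assessment 509 days ago vs limit 540 → met
5. playground equipment inspection 712 days ago vs limit 730 → met
6. parent notification policy absent → not met
7. unresolved licensing deficiencies 3 ≤ 3 → met
8. emergency drill 256 days ago vs limit 270 → met
9. condition 'operates past 7 p.m.' does not hold → requirement n/a → met
Not met: 1 of 9

1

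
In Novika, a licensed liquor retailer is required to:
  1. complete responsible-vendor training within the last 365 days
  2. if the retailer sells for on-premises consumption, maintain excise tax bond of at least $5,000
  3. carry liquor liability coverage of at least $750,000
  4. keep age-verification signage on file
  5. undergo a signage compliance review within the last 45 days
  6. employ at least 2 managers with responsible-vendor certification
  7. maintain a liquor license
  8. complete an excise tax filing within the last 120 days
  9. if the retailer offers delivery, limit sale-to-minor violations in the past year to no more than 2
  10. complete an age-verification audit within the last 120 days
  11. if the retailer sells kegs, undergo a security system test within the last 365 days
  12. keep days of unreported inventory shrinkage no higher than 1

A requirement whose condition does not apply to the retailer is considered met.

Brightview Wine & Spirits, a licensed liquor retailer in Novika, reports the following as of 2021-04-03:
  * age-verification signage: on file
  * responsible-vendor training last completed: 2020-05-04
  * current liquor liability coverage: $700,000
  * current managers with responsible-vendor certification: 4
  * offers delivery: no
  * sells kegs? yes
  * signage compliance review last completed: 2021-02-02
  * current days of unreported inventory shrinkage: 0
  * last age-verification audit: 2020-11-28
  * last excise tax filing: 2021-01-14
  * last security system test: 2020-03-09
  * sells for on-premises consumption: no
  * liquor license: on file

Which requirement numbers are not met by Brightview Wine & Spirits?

1. responsible-vendor training 334 days ago vs limit 365 → met
2. condition 'sells for on-premises consumption' does not hold → requirement n/a → met
3. liquor liability coverage $700,000 < $750,000 → not met
4. age-verification signage present → met
5. signage compliance review 60 days ago vs limit 45 → not met
6. managers with responsible-vendor certification 4 ≥ 2 → met
7. liquor license present → met
8. excise tax filing 79 days ago vs limit 120 → met
9. condition 'offers delivery' does not hold → requirement n/a → met
10. age-verification audit 126 days ago vs limit 120 → not met
11. condition 'sells kegs' holds; security system test 390 days ago vs limit 365 → not met
12. days of unreported inventory shrinkage 0 ≤ 1 → met
Not met: 3, 5, 10, 11

3, 5, 10, 11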